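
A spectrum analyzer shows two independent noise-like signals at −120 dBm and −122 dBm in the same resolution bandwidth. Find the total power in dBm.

Convert to linear, add, convert back:
P₁ = 1.00×10⁻¹⁵ W, P₂ = 6.31×10⁻¹⁶ W
P_tot = 1.63×10⁻¹⁵ W → 10 log₁₀(P_tot / 10⁻³) = −117.9 dBm

−117.9 dBm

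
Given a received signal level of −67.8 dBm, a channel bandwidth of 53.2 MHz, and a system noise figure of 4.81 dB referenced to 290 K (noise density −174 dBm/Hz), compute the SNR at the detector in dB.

24.1 dB

Noise floor: N = −174 + 10 log₁₀(B) + NF
10 log₁₀(5.32×10⁷) = 77.26 dB
N = −174 + 77.26 + 4.81 = −91.93 dBm
SNR = P_sig − N = −67.8 − (−91.93) = 24.13 dB → 24.1 dB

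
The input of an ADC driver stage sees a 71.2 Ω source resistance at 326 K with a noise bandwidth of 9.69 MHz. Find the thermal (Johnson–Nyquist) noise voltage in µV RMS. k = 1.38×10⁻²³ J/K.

3.52 µV

V_n = √(4kTRB)
4kTRB = 4 × 1.38×10⁻²³ × 326 × 7.12×10¹ × 9.69×10⁶ = 1.24×10⁻¹¹ V²
V_n = √(1.24×10⁻¹¹) = 3.52×10⁻⁶ V = 3.52 µV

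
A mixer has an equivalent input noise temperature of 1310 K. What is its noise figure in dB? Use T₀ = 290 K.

7.42 dB

F = 1 + T_e/T₀ = 1 + 1310/290 = 5.51724
NF = 10 log₁₀(5.51724) = 7.42 dB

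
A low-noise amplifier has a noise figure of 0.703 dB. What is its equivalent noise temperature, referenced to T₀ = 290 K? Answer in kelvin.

F = 10^(0.703/10) = 1.17571
T_e = (F − 1)·T₀ = (1.17571 − 1) × 290 = 51.0 K

51.0 K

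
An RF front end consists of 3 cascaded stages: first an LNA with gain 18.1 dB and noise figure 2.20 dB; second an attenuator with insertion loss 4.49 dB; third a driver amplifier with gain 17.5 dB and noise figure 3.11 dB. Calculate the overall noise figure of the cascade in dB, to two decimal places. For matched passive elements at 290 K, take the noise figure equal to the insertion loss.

2.39 dB

Convert to linear (a loss of L dB is a gain of −L dB): F_i = 10^(NF_i/10), G_i = 10^(G_i,dB/10)
  Stage 1: F_1 = 10^(2.20/10) = 1.660, G_1 = 10^(18.1/10) = 64.57
  Stage 2: F_2 = 10^(4.49/10) = 2.812, G_2 = 10^(−4.49/10) = 0.3556
  Stage 3: F_3 = 10^(3.11/10) = 2.046, G_3 = 10^(17.5/10) = 56.23
Friis cascade:
  F = 1.660 + (2.812 − 1)/64.57 + (2.046 − 1)/22.96 = 1.733
NF = 10 log₁₀(1.733) = 2.39 dB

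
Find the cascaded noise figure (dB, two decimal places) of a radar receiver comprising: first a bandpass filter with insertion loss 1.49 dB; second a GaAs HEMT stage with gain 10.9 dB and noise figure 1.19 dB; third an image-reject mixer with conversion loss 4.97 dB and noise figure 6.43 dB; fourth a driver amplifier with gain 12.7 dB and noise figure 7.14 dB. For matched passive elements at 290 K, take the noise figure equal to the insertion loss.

5.73 dB

Convert to linear (a loss of L dB is a gain of −L dB): F_i = 10^(NF_i/10), G_i = 10^(G_i,dB/10)
  Stage 1: F_1 = 10^(1.49/10) = 1.409, G_1 = 10^(−1.49/10) = 0.7096
  Stage 2: F_2 = 10^(1.19/10) = 1.315, G_2 = 10^(10.9/10) = 12.30
  Stage 3: F_3 = 10^(6.43/10) = 4.395, G_3 = 10^(−4.97/10) = 0.3184
  Stage 4: F_4 = 10^(7.14/10) = 5.176, G_4 = 10^(12.7/10) = 18.62
Friis cascade:
  F = 1.409 + (1.315 − 1)/0.7096 + (4.395 − 1)/8.730 + (5.176 − 1)/2.780 = 3.745
NF = 10 log₁₀(3.745) = 5.73 dB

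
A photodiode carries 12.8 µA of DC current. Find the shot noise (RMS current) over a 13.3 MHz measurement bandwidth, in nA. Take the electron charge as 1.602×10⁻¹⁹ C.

7.39 nA

I_n = √(2qI·B)
2qI·B = 2 × 1.602×10⁻¹⁹ × 1.28×10⁻⁵ × 1.33×10⁷ = 5.45×10⁻¹⁷ A²
I_n = √(5.45×10⁻¹⁷) = 7.39×10⁻⁹ A = 7.39 nA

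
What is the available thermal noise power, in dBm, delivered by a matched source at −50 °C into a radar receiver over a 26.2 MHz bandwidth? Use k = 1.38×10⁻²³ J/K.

−100.9 dBm

T = −50 °C + 273.15 = 223.15 K
P_n = kTB = 1.38×10⁻²³ × 223.15 × 2.62×10⁷ = 8.07×10⁻¹⁴ W
In dBm: 10 log₁₀(8.07×10⁻¹⁴ / 10⁻³) = −100.9 dBm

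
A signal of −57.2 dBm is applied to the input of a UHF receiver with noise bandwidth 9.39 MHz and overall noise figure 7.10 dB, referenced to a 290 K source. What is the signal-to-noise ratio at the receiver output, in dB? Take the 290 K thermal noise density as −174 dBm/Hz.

40.0 dB

Noise floor: N = −174 + 10 log₁₀(B) + NF
10 log₁₀(9.39×10⁶) = 69.73 dB
N = −174 + 69.73 + 7.10 = −97.17 dBm
SNR = P_sig − N = −57.2 − (−97.17) = 39.97 dB → 40.0 dB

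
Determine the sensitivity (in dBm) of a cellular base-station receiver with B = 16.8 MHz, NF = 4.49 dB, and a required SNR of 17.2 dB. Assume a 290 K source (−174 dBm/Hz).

Sensitivity = −174 + 10 log₁₀(B) + NF + SNR_min
= −174 + 72.25 + 4.49 + 17.2
= −80.06 dBm → −80.1 dBm

−80.1 dBm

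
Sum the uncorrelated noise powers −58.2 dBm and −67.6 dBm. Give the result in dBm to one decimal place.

Convert to linear, add, convert back:
P₁ = 1.51×10⁻⁹ W, P₂ = 1.74×10⁻¹⁰ W
P_tot = 1.69×10⁻⁹ W → 10 log₁₀(P_tot / 10⁻³) = −57.7 dBm

−57.7 dBm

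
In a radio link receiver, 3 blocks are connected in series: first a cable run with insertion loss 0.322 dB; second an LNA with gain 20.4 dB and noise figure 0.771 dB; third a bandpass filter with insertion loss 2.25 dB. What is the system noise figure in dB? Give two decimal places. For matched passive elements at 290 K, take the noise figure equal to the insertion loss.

Convert to linear (a loss of L dB is a gain of −L dB): F_i = 10^(NF_i/10), G_i = 10^(G_i,dB/10)
  Stage 1: F_1 = 10^(0.322/10) = 1.077, G_1 = 10^(−0.322/10) = 0.9285
  Stage 2: F_2 = 10^(0.771/10) = 1.194, G_2 = 10^(20.4/10) = 109.6
  Stage 3: F_3 = 10^(2.25/10) = 1.679, G_3 = 10^(−2.25/10) = 0.5957
Friis cascade:
  F = 1.077 + (1.194 − 1)/0.9285 + (1.679 − 1)/101.8 = 1.293
NF = 10 log₁₀(1.293) = 1.12 dB

1.12 dB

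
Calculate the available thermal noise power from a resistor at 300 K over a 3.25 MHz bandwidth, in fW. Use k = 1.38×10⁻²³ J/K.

P_n = kTB = 1.38×10⁻²³ × 300 × 3.25×10⁶ = 1.35×10⁻¹⁴ W = 13.5 fW

13.5 fW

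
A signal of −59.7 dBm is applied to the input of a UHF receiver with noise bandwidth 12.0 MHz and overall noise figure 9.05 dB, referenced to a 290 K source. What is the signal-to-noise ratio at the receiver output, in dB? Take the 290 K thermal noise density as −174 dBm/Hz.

Noise floor: N = −174 + 10 log₁₀(B) + NF
10 log₁₀(1.20×10⁷) = 70.79 dB
N = −174 + 70.79 + 9.05 = −94.16 dBm
SNR = P_sig − N = −59.7 − (−94.16) = 34.46 dB → 34.5 dB

34.5 dB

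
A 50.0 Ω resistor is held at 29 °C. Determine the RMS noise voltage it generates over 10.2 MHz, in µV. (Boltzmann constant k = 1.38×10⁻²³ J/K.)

T = 29 °C + 273.15 = 302.15 K
V_n = √(4kTRB)
4kTRB = 4 × 1.38×10⁻²³ × 302.15 × 5.00×10¹ × 1.02×10⁷ = 8.51×10⁻¹² V²
V_n = √(8.51×10⁻¹²) = 2.92×10⁻⁶ V = 2.92 µV

2.92 µV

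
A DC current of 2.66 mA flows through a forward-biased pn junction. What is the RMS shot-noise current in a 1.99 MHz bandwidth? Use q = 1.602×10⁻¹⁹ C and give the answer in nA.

I_n = √(2qI·B)
2qI·B = 2 × 1.602×10⁻¹⁹ × 2.66×10⁻³ × 1.99×10⁶ = 1.70×10⁻¹⁵ A²
I_n = √(1.70×10⁻¹⁵) = 4.12×10⁻⁸ A = 41.2 nA

41.2 nA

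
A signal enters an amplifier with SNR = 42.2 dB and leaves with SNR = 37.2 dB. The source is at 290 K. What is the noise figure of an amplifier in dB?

5.0 dB

NF (dB) = SNR_in(dB) − SNR_out(dB) when the source is at T₀
NF = 42.2 − 37.2 = 5.0 dB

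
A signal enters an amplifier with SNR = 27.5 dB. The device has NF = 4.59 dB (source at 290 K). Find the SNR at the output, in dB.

By definition F = SNR_in/SNR_out, so in dB: SNR_out = SNR_in − NF
SNR_out = 27.5 − 4.59 = 22.91 dB

22.91 dB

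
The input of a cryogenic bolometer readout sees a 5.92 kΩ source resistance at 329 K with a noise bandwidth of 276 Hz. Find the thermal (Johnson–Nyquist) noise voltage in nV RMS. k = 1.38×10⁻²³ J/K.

172 nV

V_n = √(4kTRB)
4kTRB = 4 × 1.38×10⁻²³ × 329 × 5.92×10³ × 2.76×10² = 2.97×10⁻¹⁴ V²
V_n = √(2.97×10⁻¹⁴) = 1.72×10⁻⁷ V = 172 nV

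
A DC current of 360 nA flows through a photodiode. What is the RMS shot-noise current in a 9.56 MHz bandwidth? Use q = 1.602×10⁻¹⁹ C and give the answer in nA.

1.05 nA

I_n = √(2qI·B)
2qI·B = 2 × 1.602×10⁻¹⁹ × 3.60×10⁻⁷ × 9.56×10⁶ = 1.10×10⁻¹⁸ A²
I_n = √(1.10×10⁻¹⁸) = 1.05×10⁻⁹ A = 1.05 nA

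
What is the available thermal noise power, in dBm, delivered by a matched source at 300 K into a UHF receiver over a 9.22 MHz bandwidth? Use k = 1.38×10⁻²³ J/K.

P_n = kTB = 1.38×10⁻²³ × 300 × 9.22×10⁶ = 3.82×10⁻¹⁴ W
In dBm: 10 log₁₀(3.82×10⁻¹⁴ / 10⁻³) = −104.2 dBm

−104.2 dBm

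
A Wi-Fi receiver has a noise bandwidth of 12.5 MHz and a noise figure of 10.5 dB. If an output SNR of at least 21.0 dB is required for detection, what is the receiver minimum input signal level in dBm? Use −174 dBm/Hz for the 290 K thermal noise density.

−71.5 dBm

Sensitivity = −174 + 10 log₁₀(B) + NF + SNR_min
= −174 + 70.97 + 10.5 + 21.0
= −71.53 dBm → −71.5 dBm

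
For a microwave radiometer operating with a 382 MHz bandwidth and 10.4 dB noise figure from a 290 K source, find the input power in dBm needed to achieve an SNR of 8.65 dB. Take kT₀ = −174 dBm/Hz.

Sensitivity = −174 + 10 log₁₀(B) + NF + SNR_min
= −174 + 85.82 + 10.4 + 8.65
= −69.13 dBm → −69.1 dBm

−69.1 dBm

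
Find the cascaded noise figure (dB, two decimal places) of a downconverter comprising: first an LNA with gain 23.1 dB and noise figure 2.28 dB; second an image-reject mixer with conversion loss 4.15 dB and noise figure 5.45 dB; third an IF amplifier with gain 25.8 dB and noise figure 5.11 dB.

2.38 dB

Convert to linear (a loss of L dB is a gain of −L dB): F_i = 10^(NF_i/10), G_i = 10^(G_i,dB/10)
  Stage 1: F_1 = 10^(2.28/10) = 1.690, G_1 = 10^(23.1/10) = 204.2
  Stage 2: F_2 = 10^(5.45/10) = 3.508, G_2 = 10^(−4.15/10) = 0.3846
  Stage 3: F_3 = 10^(5.11/10) = 3.243, G_3 = 10^(25.8/10) = 380.2
Friis cascade:
  F = 1.690 + (3.508 − 1)/204.2 + (3.243 − 1)/78.52 = 1.731
NF = 10 log₁₀(1.731) = 2.38 dB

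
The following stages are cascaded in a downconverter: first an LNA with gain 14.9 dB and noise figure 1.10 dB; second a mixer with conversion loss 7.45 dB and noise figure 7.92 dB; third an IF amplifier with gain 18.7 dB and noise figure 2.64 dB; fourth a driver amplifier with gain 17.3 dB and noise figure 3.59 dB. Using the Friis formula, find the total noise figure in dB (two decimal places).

2.07 dB

Convert to linear (a loss of L dB is a gain of −L dB): F_i = 10^(NF_i/10), G_i = 10^(G_i,dB/10)
  Stage 1: F_1 = 10^(1.10/10) = 1.288, G_1 = 10^(14.9/10) = 30.90
  Stage 2: F_2 = 10^(7.92/10) = 6.194, G_2 = 10^(−7.45/10) = 0.1799
  Stage 3: F_3 = 10^(2.64/10) = 1.837, G_3 = 10^(18.7/10) = 74.13
  Stage 4: F_4 = 10^(3.59/10) = 2.286, G_4 = 10^(17.3/10) = 53.70
Friis cascade:
  F = 1.288 + (6.194 − 1)/30.90 + (1.837 − 1)/5.559 + (2.286 − 1)/412.1 = 1.610
NF = 10 log₁₀(1.610) = 2.07 dB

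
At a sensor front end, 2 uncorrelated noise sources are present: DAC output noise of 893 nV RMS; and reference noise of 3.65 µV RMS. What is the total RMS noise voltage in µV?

3.76 µV

Uncorrelated sources add in power (mean-square): V_tot = √(ΣV_i²)
V_tot = √[(8.93×10⁻⁷)² + (3.65×10⁻⁶)²] = 3.76×10⁻⁶ V = 3.76 µV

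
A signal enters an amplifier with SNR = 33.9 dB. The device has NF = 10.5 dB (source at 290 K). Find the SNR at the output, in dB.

By definition F = SNR_in/SNR_out, so in dB: SNR_out = SNR_in − NF
SNR_out = 33.9 − 10.5 = 23.4 dB

23.4 dB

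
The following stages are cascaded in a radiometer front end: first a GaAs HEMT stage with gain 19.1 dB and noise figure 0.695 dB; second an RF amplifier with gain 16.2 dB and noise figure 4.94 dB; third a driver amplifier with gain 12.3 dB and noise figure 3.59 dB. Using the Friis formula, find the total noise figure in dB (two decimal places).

0.79 dB

Convert to linear (a loss of L dB is a gain of −L dB): F_i = 10^(NF_i/10), G_i = 10^(G_i,dB/10)
  Stage 1: F_1 = 10^(0.695/10) = 1.174, G_1 = 10^(19.1/10) = 81.28
  Stage 2: F_2 = 10^(4.94/10) = 3.119, G_2 = 10^(16.2/10) = 41.69
  Stage 3: F_3 = 10^(3.59/10) = 2.286, G_3 = 10^(12.3/10) = 16.98
Friis cascade:
  F = 1.174 + (3.119 − 1)/81.28 + (2.286 − 1)/3388 = 1.200
NF = 10 log₁₀(1.200) = 0.79 dB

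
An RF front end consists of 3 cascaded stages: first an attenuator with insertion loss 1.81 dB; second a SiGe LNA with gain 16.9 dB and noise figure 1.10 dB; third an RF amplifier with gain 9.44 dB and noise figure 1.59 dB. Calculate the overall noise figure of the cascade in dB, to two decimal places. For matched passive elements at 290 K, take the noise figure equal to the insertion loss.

2.94 dB

Convert to linear (a loss of L dB is a gain of −L dB): F_i = 10^(NF_i/10), G_i = 10^(G_i,dB/10)
  Stage 1: F_1 = 10^(1.81/10) = 1.517, G_1 = 10^(−1.81/10) = 0.6592
  Stage 2: F_2 = 10^(1.10/10) = 1.288, G_2 = 10^(16.9/10) = 48.98
  Stage 3: F_3 = 10^(1.59/10) = 1.442, G_3 = 10^(9.44/10) = 8.790
Friis cascade:
  F = 1.517 + (1.288 − 1)/0.6592 + (1.442 − 1)/32.28 = 1.968
NF = 10 log₁₀(1.968) = 2.94 dB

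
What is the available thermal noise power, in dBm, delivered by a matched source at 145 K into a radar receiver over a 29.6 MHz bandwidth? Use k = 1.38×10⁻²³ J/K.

−102.3 dBm

P_n = kTB = 1.38×10⁻²³ × 145 × 2.96×10⁷ = 5.92×10⁻¹⁴ W
In dBm: 10 log₁₀(5.92×10⁻¹⁴ / 10⁻³) = −102.3 dBm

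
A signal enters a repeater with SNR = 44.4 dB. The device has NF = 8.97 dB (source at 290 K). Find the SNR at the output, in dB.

35.43 dB

By definition F = SNR_in/SNR_out, so in dB: SNR_out = SNR_in − NF
SNR_out = 44.4 − 8.97 = 35.43 dB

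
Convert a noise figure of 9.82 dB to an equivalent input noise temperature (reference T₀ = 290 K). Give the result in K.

2492 K

F = 10^(9.82/10) = 9.59401
T_e = (F − 1)·T₀ = (9.59401 − 1) × 290 = 2492 K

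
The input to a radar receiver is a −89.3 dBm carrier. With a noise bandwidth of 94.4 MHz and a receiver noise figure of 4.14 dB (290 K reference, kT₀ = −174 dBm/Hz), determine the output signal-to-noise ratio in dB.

0.8 dB

Noise floor: N = −174 + 10 log₁₀(B) + NF
10 log₁₀(9.44×10⁷) = 79.75 dB
N = −174 + 79.75 + 4.14 = −90.11 dBm
SNR = P_sig − N = −89.3 − (−90.11) = 0.81 dB → 0.8 dB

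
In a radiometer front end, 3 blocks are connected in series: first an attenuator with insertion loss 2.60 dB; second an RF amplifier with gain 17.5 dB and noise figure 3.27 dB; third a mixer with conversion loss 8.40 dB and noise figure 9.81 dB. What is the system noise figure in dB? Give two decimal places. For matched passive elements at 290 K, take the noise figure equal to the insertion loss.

Convert to linear (a loss of L dB is a gain of −L dB): F_i = 10^(NF_i/10), G_i = 10^(G_i,dB/10)
  Stage 1: F_1 = 10^(2.60/10) = 1.820, G_1 = 10^(−2.60/10) = 0.5495
  Stage 2: F_2 = 10^(3.27/10) = 2.123, G_2 = 10^(17.5/10) = 56.23
  Stage 3: F_3 = 10^(9.81/10) = 9.572, G_3 = 10^(−8.40/10) = 0.1445
Friis cascade:
  F = 1.820 + (2.123 − 1)/0.5495 + (9.572 − 1)/30.90 = 4.141
NF = 10 log₁₀(4.141) = 6.17 dB

6.17 dB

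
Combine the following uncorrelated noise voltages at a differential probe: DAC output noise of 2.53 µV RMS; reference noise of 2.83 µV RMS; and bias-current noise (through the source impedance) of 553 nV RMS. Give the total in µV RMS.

3.84 µV

Uncorrelated sources add in power (mean-square): V_tot = √(ΣV_i²)
V_tot = √[(2.53×10⁻⁶)² + (2.83×10⁻⁶)² + (5.53×10⁻⁷)²] = 3.84×10⁻⁶ V = 3.84 µV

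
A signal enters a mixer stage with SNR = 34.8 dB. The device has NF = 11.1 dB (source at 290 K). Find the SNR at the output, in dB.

23.7 dB

By definition F = SNR_in/SNR_out, so in dB: SNR_out = SNR_in − NF
SNR_out = 34.8 − 11.1 = 23.7 dB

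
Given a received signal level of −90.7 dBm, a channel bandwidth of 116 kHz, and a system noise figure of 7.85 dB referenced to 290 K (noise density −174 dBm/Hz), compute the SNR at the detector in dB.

Noise floor: N = −174 + 10 log₁₀(B) + NF
10 log₁₀(1.16×10⁵) = 50.64 dB
N = −174 + 50.64 + 7.85 = −115.51 dBm
SNR = P_sig − N = −90.7 − (−115.51) = 24.81 dB → 24.8 dB

24.8 dB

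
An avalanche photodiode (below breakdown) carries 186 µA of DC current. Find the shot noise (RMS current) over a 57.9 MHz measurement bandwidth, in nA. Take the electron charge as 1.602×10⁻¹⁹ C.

I_n = √(2qI·B)
2qI·B = 2 × 1.602×10⁻¹⁹ × 1.86×10⁻⁴ × 5.79×10⁷ = 3.45×10⁻¹⁵ A²
I_n = √(3.45×10⁻¹⁵) = 5.87×10⁻⁸ A = 58.7 nA

58.7 nA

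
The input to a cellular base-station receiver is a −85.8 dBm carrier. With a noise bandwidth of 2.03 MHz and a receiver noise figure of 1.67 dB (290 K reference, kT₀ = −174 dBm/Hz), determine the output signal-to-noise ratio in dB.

Noise floor: N = −174 + 10 log₁₀(B) + NF
10 log₁₀(2.03×10⁶) = 63.07 dB
N = −174 + 63.07 + 1.67 = −109.26 dBm
SNR = P_sig − N = −85.8 − (−109.26) = 23.46 dB → 23.5 dB

23.5 dB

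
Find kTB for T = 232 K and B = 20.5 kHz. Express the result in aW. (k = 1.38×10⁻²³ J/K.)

65.6 aW

P_n = kTB = 1.38×10⁻²³ × 232 × 2.05×10⁴ = 6.56×10⁻¹⁷ W = 65.6 aW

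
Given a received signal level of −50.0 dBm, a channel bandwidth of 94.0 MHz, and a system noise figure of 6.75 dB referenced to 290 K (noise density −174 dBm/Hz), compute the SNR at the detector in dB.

Noise floor: N = −174 + 10 log₁₀(B) + NF
10 log₁₀(9.40×10⁷) = 79.73 dB
N = −174 + 79.73 + 6.75 = −87.52 dBm
SNR = P_sig − N = −50.0 − (−87.52) = 37.52 dB → 37.5 dB

37.5 dB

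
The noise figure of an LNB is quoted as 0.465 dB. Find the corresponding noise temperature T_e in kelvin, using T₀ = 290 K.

32.8 K

F = 10^(0.465/10) = 1.11301
T_e = (F − 1)·T₀ = (1.11301 − 1) × 290 = 32.8 K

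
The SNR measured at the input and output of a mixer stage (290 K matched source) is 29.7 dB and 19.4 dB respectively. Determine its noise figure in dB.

NF (dB) = SNR_in(dB) − SNR_out(dB) when the source is at T₀
NF = 29.7 − 19.4 = 10.3 dB

10.3 dB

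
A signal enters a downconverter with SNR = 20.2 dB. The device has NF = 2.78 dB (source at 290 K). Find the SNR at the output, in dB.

By definition F = SNR_in/SNR_out, so in dB: SNR_out = SNR_in − NF
SNR_out = 20.2 − 2.78 = 17.42 dB

17.42 dB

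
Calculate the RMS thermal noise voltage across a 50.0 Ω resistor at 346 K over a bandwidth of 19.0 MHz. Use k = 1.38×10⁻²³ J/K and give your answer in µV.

4.26 µV

V_n = √(4kTRB)
4kTRB = 4 × 1.38×10⁻²³ × 346 × 5.00×10¹ × 1.90×10⁷ = 1.81×10⁻¹¹ V²
V_n = √(1.81×10⁻¹¹) = 4.26×10⁻⁶ V = 4.26 µV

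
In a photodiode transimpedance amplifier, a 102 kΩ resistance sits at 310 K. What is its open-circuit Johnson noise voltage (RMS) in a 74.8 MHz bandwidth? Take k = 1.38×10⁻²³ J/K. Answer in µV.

361 µV

V_n = √(4kTRB)
4kTRB = 4 × 1.38×10⁻²³ × 310 × 1.02×10⁵ × 7.48×10⁷ = 1.31×10⁻⁷ V²
V_n = √(1.31×10⁻⁷) = 3.61×10⁻⁴ V = 361 µV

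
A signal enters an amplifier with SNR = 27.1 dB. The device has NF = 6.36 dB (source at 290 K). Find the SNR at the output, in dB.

By definition F = SNR_in/SNR_out, so in dB: SNR_out = SNR_in − NF
SNR_out = 27.1 − 6.36 = 20.74 dB

20.74 dB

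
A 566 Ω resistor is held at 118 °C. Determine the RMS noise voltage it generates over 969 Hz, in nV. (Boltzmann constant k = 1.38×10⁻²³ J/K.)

109 nV

T = 118 °C + 273.15 = 391.15 K
V_n = √(4kTRB)
4kTRB = 4 × 1.38×10⁻²³ × 391.15 × 5.66×10² × 9.69×10² = 1.18×10⁻¹⁴ V²
V_n = √(1.18×10⁻¹⁴) = 1.09×10⁻⁷ V = 109 nV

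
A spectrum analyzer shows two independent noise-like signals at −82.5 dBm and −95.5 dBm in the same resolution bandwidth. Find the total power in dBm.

−82.3 dBm

Convert to linear, add, convert back:
P₁ = 5.62×10⁻¹² W, P₂ = 2.82×10⁻¹³ W
P_tot = 5.91×10⁻¹² W → 10 log₁₀(P_tot / 10⁻³) = −82.3 dBm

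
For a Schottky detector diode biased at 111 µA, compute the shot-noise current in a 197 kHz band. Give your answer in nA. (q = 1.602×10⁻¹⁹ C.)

2.65 nA

I_n = √(2qI·B)
2qI·B = 2 × 1.602×10⁻¹⁹ × 1.11×10⁻⁴ × 1.97×10⁵ = 7.01×10⁻¹⁸ A²
I_n = √(7.01×10⁻¹⁸) = 2.65×10⁻⁹ A = 2.65 nA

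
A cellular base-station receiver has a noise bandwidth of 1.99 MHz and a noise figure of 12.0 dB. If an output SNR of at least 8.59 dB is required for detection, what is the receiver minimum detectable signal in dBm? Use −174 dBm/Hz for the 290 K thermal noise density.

−90.4 dBm

Sensitivity = −174 + 10 log₁₀(B) + NF + SNR_min
= −174 + 62.99 + 12.0 + 8.59
= −90.42 dBm → −90.4 dBm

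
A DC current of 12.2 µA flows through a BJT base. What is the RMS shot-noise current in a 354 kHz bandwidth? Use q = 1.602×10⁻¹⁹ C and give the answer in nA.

1.18 nA

I_n = √(2qI·B)
2qI·B = 2 × 1.602×10⁻¹⁹ × 1.22×10⁻⁵ × 3.54×10⁵ = 1.38×10⁻¹⁸ A²
I_n = √(1.38×10⁻¹⁸) = 1.18×10⁻⁹ A = 1.18 nA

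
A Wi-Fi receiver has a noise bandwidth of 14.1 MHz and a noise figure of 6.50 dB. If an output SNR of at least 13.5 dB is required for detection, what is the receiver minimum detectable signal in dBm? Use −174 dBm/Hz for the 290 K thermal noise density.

Sensitivity = −174 + 10 log₁₀(B) + NF + SNR_min
= −174 + 71.49 + 6.50 + 13.5
= −82.51 dBm → −82.5 dBm

−82.5 dBm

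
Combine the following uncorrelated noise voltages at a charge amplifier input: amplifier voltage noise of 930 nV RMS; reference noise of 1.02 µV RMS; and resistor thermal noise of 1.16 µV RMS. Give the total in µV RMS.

1.80 µV

Uncorrelated sources add in power (mean-square): V_tot = √(ΣV_i²)
V_tot = √[(9.30×10⁻⁷)² + (1.02×10⁻⁶)² + (1.16×10⁻⁶)²] = 1.80×10⁻⁶ V = 1.80 µV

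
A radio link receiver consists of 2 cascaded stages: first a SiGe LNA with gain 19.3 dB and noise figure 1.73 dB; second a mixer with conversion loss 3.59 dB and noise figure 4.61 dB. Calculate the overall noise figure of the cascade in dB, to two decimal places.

1.79 dB

Convert to linear (a loss of L dB is a gain of −L dB): F_i = 10^(NF_i/10), G_i = 10^(G_i,dB/10)
  Stage 1: F_1 = 10^(1.73/10) = 1.489, G_1 = 10^(19.3/10) = 85.11
  Stage 2: F_2 = 10^(4.61/10) = 2.891, G_2 = 10^(−3.59/10) = 0.4375
Friis cascade:
  F = 1.489 + (2.891 − 1)/85.11 = 1.512
NF = 10 log₁₀(1.512) = 1.79 dB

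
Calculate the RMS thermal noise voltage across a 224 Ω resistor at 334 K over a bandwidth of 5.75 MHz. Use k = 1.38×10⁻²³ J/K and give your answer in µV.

V_n = √(4kTRB)
4kTRB = 4 × 1.38×10⁻²³ × 334 × 2.24×10² × 5.75×10⁶ = 2.37×10⁻¹¹ V²
V_n = √(2.37×10⁻¹¹) = 4.87×10⁻⁶ V = 4.87 µV

4.87 µV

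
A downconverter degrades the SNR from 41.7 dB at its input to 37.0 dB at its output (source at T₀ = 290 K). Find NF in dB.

4.7 dB

NF (dB) = SNR_in(dB) − SNR_out(dB) when the source is at T₀
NF = 41.7 − 37.0 = 4.7 dB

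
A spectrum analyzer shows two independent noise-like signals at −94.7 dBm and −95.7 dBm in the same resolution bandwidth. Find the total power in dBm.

−92.2 dBm

Convert to linear, add, convert back:
P₁ = 3.39×10⁻¹³ W, P₂ = 2.69×10⁻¹³ W
P_tot = 6.08×10⁻¹³ W → 10 log₁₀(P_tot / 10⁻³) = −92.2 dBm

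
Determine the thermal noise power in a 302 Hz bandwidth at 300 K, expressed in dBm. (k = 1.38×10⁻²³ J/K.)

P_n = kTB = 1.38×10⁻²³ × 300 × 3.02×10² = 1.25×10⁻¹⁸ W
In dBm: 10 log₁₀(1.25×10⁻¹⁸ / 10⁻³) = −149.0 dBm

−149.0 dBm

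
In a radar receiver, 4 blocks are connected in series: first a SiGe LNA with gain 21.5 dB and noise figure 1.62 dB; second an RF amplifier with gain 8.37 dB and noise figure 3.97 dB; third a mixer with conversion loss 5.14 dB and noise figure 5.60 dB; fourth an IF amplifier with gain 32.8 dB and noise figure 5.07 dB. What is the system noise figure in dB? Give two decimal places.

1.68 dB

Convert to linear (a loss of L dB is a gain of −L dB): F_i = 10^(NF_i/10), G_i = 10^(G_i,dB/10)
  Stage 1: F_1 = 10^(1.62/10) = 1.452, G_1 = 10^(21.5/10) = 141.3
  Stage 2: F_2 = 10^(3.97/10) = 2.495, G_2 = 10^(8.37/10) = 6.871
  Stage 3: F_3 = 10^(5.60/10) = 3.631, G_3 = 10^(−5.14/10) = 0.3062
  Stage 4: F_4 = 10^(5.07/10) = 3.214, G_4 = 10^(32.8/10) = 1905
Friis cascade:
  F = 1.452 + (2.495 − 1)/141.3 + (3.631 − 1)/970.5 + (3.214 − 1)/297.2 = 1.473
NF = 10 log₁₀(1.473) = 1.68 dB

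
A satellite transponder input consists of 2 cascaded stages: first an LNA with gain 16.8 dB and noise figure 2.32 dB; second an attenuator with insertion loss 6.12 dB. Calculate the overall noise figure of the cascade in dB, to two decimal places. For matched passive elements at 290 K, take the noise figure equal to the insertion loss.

2.48 dB

Convert to linear (a loss of L dB is a gain of −L dB): F_i = 10^(NF_i/10), G_i = 10^(G_i,dB/10)
  Stage 1: F_1 = 10^(2.32/10) = 1.706, G_1 = 10^(16.8/10) = 47.86
  Stage 2: F_2 = 10^(6.12/10) = 4.093, G_2 = 10^(−6.12/10) = 0.2443
Friis cascade:
  F = 1.706 + (4.093 − 1)/47.86 = 1.771
NF = 10 log₁₀(1.771) = 2.48 dB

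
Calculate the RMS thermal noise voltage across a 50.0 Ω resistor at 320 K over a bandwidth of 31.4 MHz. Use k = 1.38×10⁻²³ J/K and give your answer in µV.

V_n = √(4kTRB)
4kTRB = 4 × 1.38×10⁻²³ × 320 × 5.00×10¹ × 3.14×10⁷ = 2.77×10⁻¹¹ V²
V_n = √(2.77×10⁻¹¹) = 5.27×10⁻⁶ V = 5.27 µV

5.27 µV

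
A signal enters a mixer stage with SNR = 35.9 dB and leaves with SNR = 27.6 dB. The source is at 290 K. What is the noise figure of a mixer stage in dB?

8.3 dB

NF (dB) = SNR_in(dB) − SNR_out(dB) when the source is at T₀
NF = 35.9 − 27.6 = 8.3 dB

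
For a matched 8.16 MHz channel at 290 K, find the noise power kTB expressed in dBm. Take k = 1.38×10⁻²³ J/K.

P_n = kTB = 1.38×10⁻²³ × 290 × 8.16×10⁶ = 3.27×10⁻¹⁴ W
In dBm: 10 log₁₀(3.27×10⁻¹⁴ / 10⁻³) = −104.9 dBm

−104.9 dBm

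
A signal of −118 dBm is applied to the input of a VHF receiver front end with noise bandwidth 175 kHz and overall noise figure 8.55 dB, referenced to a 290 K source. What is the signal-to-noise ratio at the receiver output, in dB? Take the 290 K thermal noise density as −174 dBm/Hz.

−5.0 dB

Noise floor: N = −174 + 10 log₁₀(B) + NF
10 log₁₀(1.75×10⁵) = 52.43 dB
N = −174 + 52.43 + 8.55 = −113.02 dBm
SNR = P_sig − N = −118 − (−113.02) = −4.98 dB → −5.0 dB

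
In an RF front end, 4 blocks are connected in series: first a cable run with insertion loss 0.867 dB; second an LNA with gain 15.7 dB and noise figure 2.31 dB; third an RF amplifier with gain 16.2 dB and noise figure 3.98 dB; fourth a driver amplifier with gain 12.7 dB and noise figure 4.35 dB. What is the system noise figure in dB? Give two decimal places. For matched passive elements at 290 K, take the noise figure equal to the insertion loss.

3.28 dB

Convert to linear (a loss of L dB is a gain of −L dB): F_i = 10^(NF_i/10), G_i = 10^(G_i,dB/10)
  Stage 1: F_1 = 10^(0.867/10) = 1.221, G_1 = 10^(−0.867/10) = 0.8190
  Stage 2: F_2 = 10^(2.31/10) = 1.702, G_2 = 10^(15.7/10) = 37.15
  Stage 3: F_3 = 10^(3.98/10) = 2.500, G_3 = 10^(16.2/10) = 41.69
  Stage 4: F_4 = 10^(4.35/10) = 2.723, G_4 = 10^(12.7/10) = 18.62
Friis cascade:
  F = 1.221 + (1.702 − 1)/0.8190 + (2.500 − 1)/30.43 + (2.723 − 1)/1269 = 2.129
NF = 10 log₁₀(2.129) = 3.28 dB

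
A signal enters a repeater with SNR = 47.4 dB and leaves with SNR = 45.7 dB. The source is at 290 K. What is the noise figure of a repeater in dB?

NF (dB) = SNR_in(dB) − SNR_out(dB) when the source is at T₀
NF = 47.4 − 45.7 = 1.7 dB

1.7 dB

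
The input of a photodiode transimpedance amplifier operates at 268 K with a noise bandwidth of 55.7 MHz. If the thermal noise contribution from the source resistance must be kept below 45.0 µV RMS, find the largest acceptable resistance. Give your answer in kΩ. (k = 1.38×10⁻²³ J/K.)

2.46 kΩ

Johnson–Nyquist: V_n = √(4kTRB) ⇒ R = V_n² / (4kTB)
4kTB = 4 × 1.38×10⁻²³ × 268 × 5.57×10⁷ = 8.24×10⁻¹³
R = (4.50×10⁻⁵)² / 8.24×10⁻¹³ = 2.46×10³ Ω = 2.46 kΩ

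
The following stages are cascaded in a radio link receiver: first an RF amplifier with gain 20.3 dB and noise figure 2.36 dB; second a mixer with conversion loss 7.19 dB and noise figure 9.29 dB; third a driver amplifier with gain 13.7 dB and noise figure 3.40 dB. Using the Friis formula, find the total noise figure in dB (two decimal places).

2.67 dB

Convert to linear (a loss of L dB is a gain of −L dB): F_i = 10^(NF_i/10), G_i = 10^(G_i,dB/10)
  Stage 1: F_1 = 10^(2.36/10) = 1.722, G_1 = 10^(20.3/10) = 107.2
  Stage 2: F_2 = 10^(9.29/10) = 8.492, G_2 = 10^(−7.19/10) = 0.1910
  Stage 3: F_3 = 10^(3.40/10) = 2.188, G_3 = 10^(13.7/10) = 23.44
Friis cascade:
  F = 1.722 + (8.492 − 1)/107.2 + (2.188 − 1)/20.46 = 1.850
NF = 10 log₁₀(1.850) = 2.67 dB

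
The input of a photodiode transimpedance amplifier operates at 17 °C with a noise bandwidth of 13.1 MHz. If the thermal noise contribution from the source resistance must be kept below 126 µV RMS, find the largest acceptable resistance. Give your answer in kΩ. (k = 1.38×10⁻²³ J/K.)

T = 17 °C + 273.15 = 290.15 K
Johnson–Nyquist: V_n = √(4kTRB) ⇒ R = V_n² / (4kTB)
4kTB = 4 × 1.38×10⁻²³ × 290.15 × 1.31×10⁷ = 2.10×10⁻¹³
R = (1.26×10⁻⁴)² / 2.10×10⁻¹³ = 7.57×10⁴ Ω = 75.7 kΩ

75.7 kΩ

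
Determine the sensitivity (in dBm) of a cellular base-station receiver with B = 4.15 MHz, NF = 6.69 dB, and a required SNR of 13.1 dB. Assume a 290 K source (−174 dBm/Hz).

Sensitivity = −174 + 10 log₁₀(B) + NF + SNR_min
= −174 + 66.18 + 6.69 + 13.1
= −88.03 dBm → −88.0 dBm

−88.0 dBm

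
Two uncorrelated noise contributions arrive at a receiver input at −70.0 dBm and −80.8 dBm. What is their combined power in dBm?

Convert to linear, add, convert back:
P₁ = 1.00×10⁻¹⁰ W, P₂ = 8.32×10⁻¹² W
P_tot = 1.08×10⁻¹⁰ W → 10 log₁₀(P_tot / 10⁻³) = −69.7 dBm

−69.7 dBm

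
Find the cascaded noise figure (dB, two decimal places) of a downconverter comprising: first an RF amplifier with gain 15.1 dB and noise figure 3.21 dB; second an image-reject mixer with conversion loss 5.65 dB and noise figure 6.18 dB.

3.41 dB

Convert to linear (a loss of L dB is a gain of −L dB): F_i = 10^(NF_i/10), G_i = 10^(G_i,dB/10)
  Stage 1: F_1 = 10^(3.21/10) = 2.094, G_1 = 10^(15.1/10) = 32.36
  Stage 2: F_2 = 10^(6.18/10) = 4.150, G_2 = 10^(−5.65/10) = 0.2723
Friis cascade:
  F = 2.094 + (4.150 − 1)/32.36 = 2.191
NF = 10 log₁₀(2.191) = 3.41 dB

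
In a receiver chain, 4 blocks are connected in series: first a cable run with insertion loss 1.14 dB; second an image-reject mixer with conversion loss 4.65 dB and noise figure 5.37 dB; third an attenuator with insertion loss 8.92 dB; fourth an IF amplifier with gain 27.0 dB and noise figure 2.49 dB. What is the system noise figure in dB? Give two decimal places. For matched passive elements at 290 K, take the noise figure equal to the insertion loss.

Convert to linear (a loss of L dB is a gain of −L dB): F_i = 10^(NF_i/10), G_i = 10^(G_i,dB/10)
  Stage 1: F_1 = 10^(1.14/10) = 1.300, G_1 = 10^(−1.14/10) = 0.7691
  Stage 2: F_2 = 10^(5.37/10) = 3.443, G_2 = 10^(−4.65/10) = 0.3428
  Stage 3: F_3 = 10^(8.92/10) = 7.798, G_3 = 10^(−8.92/10) = 0.1282
  Stage 4: F_4 = 10^(2.49/10) = 1.774, G_4 = 10^(27.0/10) = 501.2
Friis cascade:
  F = 1.300 + (3.443 − 1)/0.7691 + (7.798 − 1)/0.2636 + (1.774 − 1)/0.03381 = 53.16
NF = 10 log₁₀(53.16) = 17.26 dB

17.26 dB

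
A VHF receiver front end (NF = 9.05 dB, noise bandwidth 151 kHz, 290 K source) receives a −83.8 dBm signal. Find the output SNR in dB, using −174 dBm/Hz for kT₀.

Noise floor: N = −174 + 10 log₁₀(B) + NF
10 log₁₀(1.51×10⁵) = 51.79 dB
N = −174 + 51.79 + 9.05 = −113.16 dBm
SNR = P_sig − N = −83.8 − (−113.16) = 29.36 dB → 29.4 dB

29.4 dB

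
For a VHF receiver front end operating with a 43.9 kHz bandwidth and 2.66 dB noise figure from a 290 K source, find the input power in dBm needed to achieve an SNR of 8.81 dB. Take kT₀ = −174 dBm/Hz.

Sensitivity = −174 + 10 log₁₀(B) + NF + SNR_min
= −174 + 46.42 + 2.66 + 8.81
= −116.11 dBm → −116.1 dBm

−116.1 dBm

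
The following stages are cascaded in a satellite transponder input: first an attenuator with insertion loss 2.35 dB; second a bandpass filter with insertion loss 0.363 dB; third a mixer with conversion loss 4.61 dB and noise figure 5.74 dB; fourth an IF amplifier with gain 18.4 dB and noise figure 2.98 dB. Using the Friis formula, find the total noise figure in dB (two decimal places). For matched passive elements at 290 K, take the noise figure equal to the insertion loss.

Convert to linear (a loss of L dB is a gain of −L dB): F_i = 10^(NF_i/10), G_i = 10^(G_i,dB/10)
  Stage 1: F_1 = 10^(2.35/10) = 1.718, G_1 = 10^(−2.35/10) = 0.5821
  Stage 2: F_2 = 10^(0.363/10) = 1.087, G_2 = 10^(−0.363/10) = 0.9198
  Stage 3: F_3 = 10^(5.74/10) = 3.750, G_3 = 10^(−4.61/10) = 0.3459
  Stage 4: F_4 = 10^(2.98/10) = 1.986, G_4 = 10^(18.4/10) = 69.18
Friis cascade:
  F = 1.718 + (1.087 − 1)/0.5821 + (3.750 − 1)/0.5354 + (1.986 − 1)/0.1852 = 12.33
NF = 10 log₁₀(12.33) = 10.91 dB

10.91 dB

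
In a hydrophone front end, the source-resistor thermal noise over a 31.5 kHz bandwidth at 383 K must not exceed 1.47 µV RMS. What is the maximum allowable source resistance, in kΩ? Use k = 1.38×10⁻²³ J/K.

3.24 kΩ

Johnson–Nyquist: V_n = √(4kTRB) ⇒ R = V_n² / (4kTB)
4kTB = 4 × 1.38×10⁻²³ × 383 × 3.15×10⁴ = 6.66×10⁻¹⁶
R = (1.47×10⁻⁶)² / 6.66×10⁻¹⁶ = 3.24×10³ Ω = 3.24 kΩ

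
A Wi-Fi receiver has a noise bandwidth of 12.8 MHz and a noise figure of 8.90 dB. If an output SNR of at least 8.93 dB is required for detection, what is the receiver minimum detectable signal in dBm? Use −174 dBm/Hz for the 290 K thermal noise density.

Sensitivity = −174 + 10 log₁₀(B) + NF + SNR_min
= −174 + 71.07 + 8.90 + 8.93
= −85.10 dBm → −85.1 dBm

−85.1 dBm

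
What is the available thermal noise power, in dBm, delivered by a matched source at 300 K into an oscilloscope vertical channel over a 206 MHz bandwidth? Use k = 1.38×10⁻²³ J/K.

−90.7 dBm

P_n = kTB = 1.38×10⁻²³ × 300 × 2.06×10⁸ = 8.53×10⁻¹³ W
In dBm: 10 log₁₀(8.53×10⁻¹³ / 10⁻³) = −90.7 dBm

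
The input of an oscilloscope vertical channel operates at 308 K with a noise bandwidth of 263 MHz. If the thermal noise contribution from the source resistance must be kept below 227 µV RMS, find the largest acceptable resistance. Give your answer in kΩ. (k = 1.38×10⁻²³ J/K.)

11.5 kΩ

Johnson–Nyquist: V_n = √(4kTRB) ⇒ R = V_n² / (4kTB)
4kTB = 4 × 1.38×10⁻²³ × 308 × 2.63×10⁸ = 4.47×10⁻¹²
R = (2.27×10⁻⁴)² / 4.47×10⁻¹² = 1.15×10⁴ Ω = 11.5 kΩ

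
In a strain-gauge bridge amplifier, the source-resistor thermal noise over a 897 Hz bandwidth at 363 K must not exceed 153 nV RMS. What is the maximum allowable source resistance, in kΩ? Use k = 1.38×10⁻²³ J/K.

1.30 kΩ

Johnson–Nyquist: V_n = √(4kTRB) ⇒ R = V_n² / (4kTB)
4kTB = 4 × 1.38×10⁻²³ × 363 × 8.97×10² = 1.80×10⁻¹⁷
R = (1.53×10⁻⁷)² / 1.80×10⁻¹⁷ = 1.30×10³ Ω = 1.30 kΩ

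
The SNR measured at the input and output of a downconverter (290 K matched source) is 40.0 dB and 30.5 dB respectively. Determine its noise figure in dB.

9.5 dB

NF (dB) = SNR_in(dB) − SNR_out(dB) when the source is at T₀
NF = 40.0 − 30.5 = 9.5 dB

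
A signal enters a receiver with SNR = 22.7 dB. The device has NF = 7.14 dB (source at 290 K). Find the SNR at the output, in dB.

15.56 dB

By definition F = SNR_in/SNR_out, so in dB: SNR_out = SNR_in − NF
SNR_out = 22.7 − 7.14 = 15.56 dB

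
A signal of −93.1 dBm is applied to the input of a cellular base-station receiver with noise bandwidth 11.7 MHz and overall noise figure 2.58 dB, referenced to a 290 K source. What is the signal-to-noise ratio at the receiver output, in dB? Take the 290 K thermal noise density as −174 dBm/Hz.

7.6 dB

Noise floor: N = −174 + 10 log₁₀(B) + NF
10 log₁₀(1.17×10⁷) = 70.68 dB
N = −174 + 70.68 + 2.58 = −100.74 dBm
SNR = P_sig − N = −93.1 − (−100.74) = 7.64 dB → 7.6 dB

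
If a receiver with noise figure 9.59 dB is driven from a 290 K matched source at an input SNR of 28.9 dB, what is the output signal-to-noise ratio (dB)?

19.31 dB

By definition F = SNR_in/SNR_out, so in dB: SNR_out = SNR_in − NF
SNR_out = 28.9 − 9.59 = 19.31 dB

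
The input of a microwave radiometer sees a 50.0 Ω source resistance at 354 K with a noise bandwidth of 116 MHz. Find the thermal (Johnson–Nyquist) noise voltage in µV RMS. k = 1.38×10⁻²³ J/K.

V_n = √(4kTRB)
4kTRB = 4 × 1.38×10⁻²³ × 354 × 5.00×10¹ × 1.16×10⁸ = 1.13×10⁻¹⁰ V²
V_n = √(1.13×10⁻¹⁰) = 1.06×10⁻⁵ V = 10.6 µV

10.6 µV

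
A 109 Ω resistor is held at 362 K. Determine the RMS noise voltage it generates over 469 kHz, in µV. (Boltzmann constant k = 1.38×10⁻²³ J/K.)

1.01 µV

V_n = √(4kTRB)
4kTRB = 4 × 1.38×10⁻²³ × 362 × 1.09×10² × 4.69×10⁵ = 1.02×10⁻¹² V²
V_n = √(1.02×10⁻¹²) = 1.01×10⁻⁶ V = 1.01 µV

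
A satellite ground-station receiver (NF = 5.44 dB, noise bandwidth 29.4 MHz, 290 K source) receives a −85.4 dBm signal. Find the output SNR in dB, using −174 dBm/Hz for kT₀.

8.5 dB

Noise floor: N = −174 + 10 log₁₀(B) + NF
10 log₁₀(2.94×10⁷) = 74.68 dB
N = −174 + 74.68 + 5.44 = −93.88 dBm
SNR = P_sig − N = −85.4 − (−93.88) = 8.48 dB → 8.5 dB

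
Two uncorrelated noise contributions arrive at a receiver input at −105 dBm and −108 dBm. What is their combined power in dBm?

−103.2 dBm

Convert to linear, add, convert back:
P₁ = 3.16×10⁻¹⁴ W, P₂ = 1.58×10⁻¹⁴ W
P_tot = 4.75×10⁻¹⁴ W → 10 log₁₀(P_tot / 10⁻³) = −103.2 dBm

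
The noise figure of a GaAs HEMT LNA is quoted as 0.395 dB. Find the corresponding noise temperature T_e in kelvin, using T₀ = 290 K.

F = 10^(0.395/10) = 1.09522
T_e = (F − 1)·T₀ = (1.09522 − 1) × 290 = 27.6 K

27.6 K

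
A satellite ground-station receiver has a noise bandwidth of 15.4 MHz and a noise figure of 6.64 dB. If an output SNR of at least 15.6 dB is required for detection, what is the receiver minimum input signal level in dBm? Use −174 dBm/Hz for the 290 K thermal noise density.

Sensitivity = −174 + 10 log₁₀(B) + NF + SNR_min
= −174 + 71.88 + 6.64 + 15.6
= −79.88 dBm → −79.9 dBm

−79.9 dBm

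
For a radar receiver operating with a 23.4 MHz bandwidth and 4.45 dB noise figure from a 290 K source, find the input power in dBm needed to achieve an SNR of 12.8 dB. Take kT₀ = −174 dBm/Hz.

Sensitivity = −174 + 10 log₁₀(B) + NF + SNR_min
= −174 + 73.69 + 4.45 + 12.8
= −83.06 dBm → −83.1 dBm

−83.1 dBm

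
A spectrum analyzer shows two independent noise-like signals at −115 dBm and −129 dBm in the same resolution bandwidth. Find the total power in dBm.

Convert to linear, add, convert back:
P₁ = 3.16×10⁻¹⁵ W, P₂ = 1.26×10⁻¹⁶ W
P_tot = 3.29×10⁻¹⁵ W → 10 log₁₀(P_tot / 10⁻³) = −114.8 dBm

−114.8 dBm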